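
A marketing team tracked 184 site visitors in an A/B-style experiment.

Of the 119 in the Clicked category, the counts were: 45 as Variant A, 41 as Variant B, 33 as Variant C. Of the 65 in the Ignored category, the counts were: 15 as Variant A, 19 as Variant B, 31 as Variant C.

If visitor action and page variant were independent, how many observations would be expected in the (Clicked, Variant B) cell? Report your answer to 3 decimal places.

Row total (Clicked) = 119; column total (Variant B) = 60; grand total N = 184.
Expected count = (row total × column total) / N = 119 × 60 / 184 = 38.804.

38.804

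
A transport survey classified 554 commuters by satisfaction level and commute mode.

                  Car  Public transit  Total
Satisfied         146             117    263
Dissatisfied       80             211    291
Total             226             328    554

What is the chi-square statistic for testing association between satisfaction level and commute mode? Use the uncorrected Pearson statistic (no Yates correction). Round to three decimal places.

Grand total N = 554.
Expected counts (row total × column total / N):
  Satisfied, Car: 263×226/554 = 107.28881
  Satisfied, Public transit: 263×328/554 = 155.71119
  Dissatisfied, Car: 291×226/554 = 118.71119
  Dissatisfied, Public transit: 291×328/554 = 172.28881
Contributions (O − E)²/E:
  (146 − 107.28881)²/107.28881 = 13.9675
  (117 − 155.71119)²/155.71119 = 9.6239
  (80 − 118.71119)²/118.71119 = 12.6235
  (211 − 172.28881)²/172.28881 = 8.6979
χ² = 13.9675 + 9.6239 + 12.6235 + 8.6979 = 44.913

44.913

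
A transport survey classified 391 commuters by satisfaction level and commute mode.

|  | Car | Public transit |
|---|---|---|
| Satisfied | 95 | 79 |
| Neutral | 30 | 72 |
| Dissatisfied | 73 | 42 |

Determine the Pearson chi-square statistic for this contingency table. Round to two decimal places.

27.06

Row totals: 174, 102, 115. Column totals: 198, 193. Grand total N = 391.
Expected counts (row total × column total / N):
  Satisfied, Car: 174×198/391 = 88.113
  Satisfied, Public transit: 174×193/391 = 85.887
  Neutral, Car: 102×198/391 = 51.652
  Neutral, Public transit: 102×193/391 = 50.348
  Dissatisfied, Car: 115×198/391 = 58.235
  Dissatisfied, Public transit: 115×193/391 = 56.765
Contributions (O − E)²/E:
  (95 − 88.113)²/88.113 = 0.5383
  (79 − 85.887)²/85.887 = 0.5522
  (30 − 51.652)²/51.652 = 9.0763
  (72 − 50.348)²/50.348 = 9.3114
  (73 − 58.235)²/58.235 = 3.7435
  (42 − 56.765)²/56.765 = 3.8405
χ² = 0.5383 + 0.5522 + 9.0763 + 9.3114 + 3.7435 + 3.8405 = 27.06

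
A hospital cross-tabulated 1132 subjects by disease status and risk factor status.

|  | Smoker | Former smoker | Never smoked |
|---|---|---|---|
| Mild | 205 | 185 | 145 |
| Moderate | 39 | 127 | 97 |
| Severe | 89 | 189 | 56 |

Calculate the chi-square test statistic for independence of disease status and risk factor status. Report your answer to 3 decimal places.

80.916

Row totals: 535, 263, 334. Column totals: 333, 501, 298. Grand total N = 1132.
Expected counts (row total × column total / N):
  Mild, Smoker: 535×333/1132 = 157.3807
  Mild, Former smoker: 535×501/1132 = 236.7800
  Mild, Never smoked: 535×298/1132 = 140.8392
  Moderate, Smoker: 263×333/1132 = 77.3666
  Moderate, Former smoker: 263×501/1132 = 116.3984
  Moderate, Never smoked: 263×298/1132 = 69.2350
  Severe, Smoker: 334×333/1132 = 98.2527
  Severe, Former smoker: 334×501/1132 = 147.8216
  Severe, Never smoked: 334×298/1132 = 87.9258
Contributions (O − E)²/E:
  (205 − 157.3807)²/157.3807 = 14.4084
  (185 − 236.7800)²/236.7800 = 11.3235
  (145 − 140.8392)²/140.8392 = 0.1229
  (39 − 77.3666)²/77.3666 = 19.0262
  (127 − 116.3984)²/116.3984 = 0.9656
  (97 − 69.2350)²/69.2350 = 11.1345
  (89 − 98.2527)²/98.2527 = 0.8713
  (189 − 147.8216)²/147.8216 = 11.4710
  (56 − 87.9258)²/87.9258 = 11.5922
χ² = 14.4084 + 11.3235 + 0.1229 + 19.0262 + 0.9656 + 11.1345 + 0.8713 + 11.4710 + 11.5922 = 80.916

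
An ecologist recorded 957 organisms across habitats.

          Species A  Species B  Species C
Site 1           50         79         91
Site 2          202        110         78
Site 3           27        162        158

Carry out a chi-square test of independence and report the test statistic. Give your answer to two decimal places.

182.57

Row totals: 220, 390, 347. Column totals: 279, 351, 327. Grand total N = 957.
Expected counts (row total × column total / N):
  Site 1, Species A: 220×279/957 = 64.138
  Site 1, Species B: 220×351/957 = 80.690
  Site 1, Species C: 220×327/957 = 75.172
  Site 2, Species A: 390×279/957 = 113.699
  Site 2, Species B: 390×351/957 = 143.041
  Site 2, Species C: 390×327/957 = 133.260
  Site 3, Species A: 347×279/957 = 101.163
  Site 3, Species B: 347×351/957 = 127.270
  Site 3, Species C: 347×327/957 = 118.567
Contributions (O − E)²/E:
  (50 − 64.138)²/64.138 = 3.1165
  (79 − 80.690)²/80.690 = 0.0354
  (91 − 75.172)²/75.172 = 3.3327
  (202 − 113.699)²/113.699 = 68.5764
  (110 − 143.041)²/143.041 = 7.6321
  (78 − 133.260)²/133.260 = 22.9151
  (27 − 101.163)²/101.163 = 54.3692
  (162 − 127.270)²/127.270 = 9.4773
  (158 − 118.567)²/118.567 = 13.1146
χ² = 3.1165 + 0.0354 + 3.3327 + 68.5764 + 7.6321 + 22.9151 + 54.3692 + 9.4773 + 13.1146 = 182.57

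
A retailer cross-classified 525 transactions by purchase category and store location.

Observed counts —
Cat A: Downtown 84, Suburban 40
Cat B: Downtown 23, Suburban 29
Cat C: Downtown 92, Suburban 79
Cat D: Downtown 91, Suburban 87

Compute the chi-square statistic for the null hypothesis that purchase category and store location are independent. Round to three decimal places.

11.750

Row totals: 124, 52, 171, 178. Column totals: 290, 235. Grand total N = 525.
Expected counts (row total × column total / N):
  Cat A, Downtown: 124×290/525 = 68.4952
  Cat A, Suburban: 124×235/525 = 55.5048
  Cat B, Downtown: 52×290/525 = 28.7238
  Cat B, Suburban: 52×235/525 = 23.2762
  Cat C, Downtown: 171×290/525 = 94.4571
  Cat C, Suburban: 171×235/525 = 76.5429
  Cat D, Downtown: 178×290/525 = 98.3238
  Cat D, Suburban: 178×235/525 = 79.6762
Contributions (O − E)²/E:
  (84 − 68.4952)²/68.4952 = 3.5097
  (40 − 55.5048)²/55.5048 = 4.3311
  (23 − 28.7238)²/28.7238 = 1.1406
  (29 − 23.2762)²/23.2762 = 1.4075
  (92 − 94.4571)²/94.4571 = 0.0639
  (79 − 76.5429)²/76.5429 = 0.0789
  (91 − 98.3238)²/98.3238 = 0.5455
  (87 − 79.6762)²/79.6762 = 0.6732
χ² = 3.5097 + 4.3311 + 1.1406 + 1.4075 + 0.0639 + 0.0789 + 0.5455 + 0.6732 = 11.750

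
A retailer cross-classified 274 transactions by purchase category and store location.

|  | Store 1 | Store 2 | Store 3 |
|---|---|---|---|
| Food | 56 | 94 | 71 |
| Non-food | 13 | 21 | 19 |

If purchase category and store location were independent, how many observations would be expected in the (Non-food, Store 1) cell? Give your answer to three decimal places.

13.347

Row total (Non-food) = 53; column total (Store 1) = 69; grand total N = 274.
Expected count = (row total × column total) / N = 53 × 69 / 274 = 13.347.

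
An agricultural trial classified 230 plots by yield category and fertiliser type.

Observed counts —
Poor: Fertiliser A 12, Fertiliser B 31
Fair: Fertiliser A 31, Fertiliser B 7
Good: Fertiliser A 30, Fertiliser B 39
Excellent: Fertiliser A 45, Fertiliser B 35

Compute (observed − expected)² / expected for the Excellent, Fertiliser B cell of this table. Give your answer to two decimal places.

Row total (Excellent) = 80; column total (Fertiliser B) = 112; N = 230.
Expected count E = 80 × 112 / 230 = 38.957.
Contribution = (O − E)²/E = (35 − 38.957)² / 38.957 = 0.40.

0.40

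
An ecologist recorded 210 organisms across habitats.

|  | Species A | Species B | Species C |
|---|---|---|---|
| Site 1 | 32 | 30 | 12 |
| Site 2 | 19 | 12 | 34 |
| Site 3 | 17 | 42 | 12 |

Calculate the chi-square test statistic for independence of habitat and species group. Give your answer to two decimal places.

39.29

Row totals: 74, 65, 71. Column totals: 68, 84, 58. Grand total N = 210.
Expected counts (row total × column total / N):
  Site 1, Species A: 74×68/210 = 23.9619
  Site 1, Species B: 74×84/210 = 29.6000
  Site 1, Species C: 74×58/210 = 20.4381
  Site 2, Species A: 65×68/210 = 21.0476
  Site 2, Species B: 65×84/210 = 26.0000
  Site 2, Species C: 65×58/210 = 17.9524
  Site 3, Species A: 71×68/210 = 22.9905
  Site 3, Species B: 71×84/210 = 28.4000
  Site 3, Species C: 71×58/210 = 19.6095
Contributions (O − E)²/E:
  (32 − 23.9619)²/23.9619 = 2.6964
  (30 − 29.6000)²/29.6000 = 0.0054
  (12 − 20.4381)²/20.4381 = 3.4838
  (19 − 21.0476)²/21.0476 = 0.1992
  (12 − 26.0000)²/26.0000 = 7.5385
  (34 − 17.9524)²/17.9524 = 14.3449
  (17 − 22.9905)²/22.9905 = 1.5609
  (42 − 28.4000)²/28.4000 = 6.5127
  (12 − 19.6095)²/19.6095 = 2.9529
χ² = 2.6964 + 0.0054 + 3.4838 + 0.1992 + 7.5385 + 14.3449 + 1.5609 + 6.5127 + 2.9529 = 39.29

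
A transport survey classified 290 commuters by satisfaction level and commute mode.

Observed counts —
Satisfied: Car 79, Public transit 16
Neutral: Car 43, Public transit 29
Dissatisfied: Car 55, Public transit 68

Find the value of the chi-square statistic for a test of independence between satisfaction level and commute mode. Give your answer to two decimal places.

33.38

Row totals: 95, 72, 123. Column totals: 177, 113. Grand total N = 290.
Expected counts (row total × column total / N):
  Satisfied, Car: 95×177/290 = 57.983
  Satisfied, Public transit: 95×113/290 = 37.017
  Neutral, Car: 72×177/290 = 43.945
  Neutral, Public transit: 72×113/290 = 28.055
  Dissatisfied, Car: 123×177/290 = 75.072
  Dissatisfied, Public transit: 123×113/290 = 47.928
Contributions (O − E)²/E:
  (79 − 57.983)²/57.983 = 7.6180
  (16 − 37.017)²/37.017 = 11.9327
  (43 − 43.945)²/43.945 = 0.0203
  (29 − 28.055)²/28.055 = 0.0318
  (55 − 75.072)²/75.072 = 5.3667
  (68 − 47.928)²/47.928 = 8.4061
χ² = 7.6180 + 11.9327 + 0.0203 + 0.0318 + 5.3667 + 8.4061 = 33.38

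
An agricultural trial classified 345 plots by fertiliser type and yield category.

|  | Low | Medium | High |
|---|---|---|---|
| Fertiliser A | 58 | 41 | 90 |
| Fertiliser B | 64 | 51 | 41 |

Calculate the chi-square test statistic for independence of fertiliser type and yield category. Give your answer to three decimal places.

16.707

Row totals: 189, 156. Column totals: 122, 92, 131. Grand total N = 345.
Expected counts (row total × column total / N):
  Fertiliser A, Low: 189×122/345 = 66.8348
  Fertiliser A, Medium: 189×92/345 = 50.4000
  Fertiliser A, High: 189×131/345 = 71.7652
  Fertiliser B, Low: 156×122/345 = 55.1652
  Fertiliser B, Medium: 156×92/345 = 41.6000
  Fertiliser B, High: 156×131/345 = 59.2348
Contributions (O − E)²/E:
  (58 − 66.8348)²/66.8348 = 1.1679
  (41 − 50.4000)²/50.4000 = 1.7532
  (90 − 71.7652)²/71.7652 = 4.6333
  (64 − 55.1652)²/55.1652 = 1.4149
  (51 − 41.6000)²/41.6000 = 2.1240
  (41 − 59.2348)²/59.2348 = 5.6134
χ² = 1.1679 + 1.7532 + 4.6333 + 1.4149 + 2.1240 + 5.6134 = 16.707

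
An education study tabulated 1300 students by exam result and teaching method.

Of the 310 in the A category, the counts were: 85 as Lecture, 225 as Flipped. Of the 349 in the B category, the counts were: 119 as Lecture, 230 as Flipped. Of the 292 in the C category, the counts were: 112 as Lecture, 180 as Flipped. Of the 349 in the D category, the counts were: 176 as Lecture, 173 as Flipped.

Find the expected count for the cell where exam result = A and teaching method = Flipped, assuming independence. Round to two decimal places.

192.68

Row total (A) = 310; column total (Flipped) = 808; grand total N = 1300.
Expected count = (row total × column total) / N = 310 × 808 / 1300 = 192.68.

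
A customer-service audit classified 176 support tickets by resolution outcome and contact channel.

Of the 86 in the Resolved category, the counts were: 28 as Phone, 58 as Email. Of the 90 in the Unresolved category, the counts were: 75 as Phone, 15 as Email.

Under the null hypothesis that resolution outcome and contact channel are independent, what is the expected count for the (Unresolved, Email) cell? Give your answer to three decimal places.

Row total (Unresolved) = 90; column total (Email) = 73; grand total N = 176.
Expected count = (row total × column total) / N = 90 × 73 / 176 = 37.330.

37.330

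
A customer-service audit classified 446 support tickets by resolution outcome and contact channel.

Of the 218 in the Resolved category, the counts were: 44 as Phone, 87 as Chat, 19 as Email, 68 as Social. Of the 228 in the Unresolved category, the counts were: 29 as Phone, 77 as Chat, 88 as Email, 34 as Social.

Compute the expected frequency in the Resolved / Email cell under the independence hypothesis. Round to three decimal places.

52.300

Row total (Resolved) = 218; column total (Email) = 107; grand total N = 446.
Expected count = (row total × column total) / N = 218 × 107 / 446 = 52.300.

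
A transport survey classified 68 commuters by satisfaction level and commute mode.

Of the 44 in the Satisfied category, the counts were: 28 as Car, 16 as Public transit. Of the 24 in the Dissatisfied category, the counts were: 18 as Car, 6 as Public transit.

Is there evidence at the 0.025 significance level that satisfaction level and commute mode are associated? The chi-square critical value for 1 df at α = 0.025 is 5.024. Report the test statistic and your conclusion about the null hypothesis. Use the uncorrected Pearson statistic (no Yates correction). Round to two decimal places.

0.92; fail to reject H₀

Row totals: 44, 24. Column totals: 46, 22. Grand total N = 68.
Expected counts (row total × column total / N):
  Satisfied, Car: 44×46/68 = 29.765
  Satisfied, Public transit: 44×22/68 = 14.235
  Dissatisfied, Car: 24×46/68 = 16.235
  Dissatisfied, Public transit: 24×22/68 = 7.765
Contributions (O − E)²/E:
  (28 − 29.765)²/29.765 = 0.1047
  (16 − 14.235)²/14.235 = 0.2188
  (18 − 16.235)²/16.235 = 0.1919
  (6 − 7.765)²/7.765 = 0.4012
χ² = 0.1047 + 0.2188 + 0.1919 + 0.4012 = 0.92
df = (2−1)(2−1) = 1. Since 0.92 < 5.024, fail to reject the null hypothesis of independence at α = 0.025.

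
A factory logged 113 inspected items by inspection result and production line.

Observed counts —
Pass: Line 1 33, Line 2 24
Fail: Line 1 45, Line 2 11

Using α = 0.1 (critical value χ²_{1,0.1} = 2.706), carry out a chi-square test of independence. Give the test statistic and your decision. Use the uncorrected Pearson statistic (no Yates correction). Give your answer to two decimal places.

6.67; reject H₀

Row totals: 57, 56. Column totals: 78, 35. Grand total N = 113.
Expected counts (row total × column total / N):
  Pass, Line 1: 57×78/113 = 39.345
  Pass, Line 2: 57×35/113 = 17.655
  Fail, Line 1: 56×78/113 = 38.655
  Fail, Line 2: 56×35/113 = 17.345
Contributions (O − E)²/E:
  (33 − 39.345)²/39.345 = 1.0232
  (24 − 17.655)²/17.655 = 2.2803
  (45 − 38.655)²/38.655 = 1.0415
  (11 − 17.345)²/17.345 = 2.3211
χ² = 1.0232 + 2.2803 + 1.0415 + 2.3211 = 6.67
df = (2−1)(2−1) = 1. Since 6.67 > 2.706, reject the null hypothesis of independence at α = 0.1.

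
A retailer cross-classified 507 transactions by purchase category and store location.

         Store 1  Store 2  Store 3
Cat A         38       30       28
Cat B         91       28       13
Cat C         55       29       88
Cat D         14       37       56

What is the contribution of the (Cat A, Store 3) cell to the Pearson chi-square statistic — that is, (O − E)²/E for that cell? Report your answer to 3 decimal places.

1.411

Row total (Cat A) = 96; column total (Store 3) = 185; N = 507.
Expected count E = 96 × 185 / 507 = 35.0296.
Contribution = (O − E)²/E = (28 − 35.0296)² / 35.0296 = 1.411.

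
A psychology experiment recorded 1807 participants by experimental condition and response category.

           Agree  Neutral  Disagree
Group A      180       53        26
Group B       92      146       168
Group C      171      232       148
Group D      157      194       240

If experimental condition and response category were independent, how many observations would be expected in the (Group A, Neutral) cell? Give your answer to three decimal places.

Row total (Group A) = 259; column total (Neutral) = 625; grand total N = 1807.
Expected count = (row total × column total) / N = 259 × 625 / 1807 = 89.582.

89.582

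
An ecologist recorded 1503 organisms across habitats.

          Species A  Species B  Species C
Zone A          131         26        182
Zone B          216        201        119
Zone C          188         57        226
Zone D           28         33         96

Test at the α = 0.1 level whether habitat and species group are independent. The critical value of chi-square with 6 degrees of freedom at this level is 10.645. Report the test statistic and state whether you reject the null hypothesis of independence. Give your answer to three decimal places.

213.308; reject H₀

Row totals: 339, 536, 471, 157. Column totals: 563, 317, 623. Grand total N = 1503.
Expected counts (row total × column total / N):
  Zone A, Species A: 339×563/1503 = 126.98403
  Zone A, Species B: 339×317/1503 = 71.49900
  Zone A, Species C: 339×623/1503 = 140.51697
  Zone B, Species A: 536×563/1503 = 200.77711
  Zone B, Species B: 536×317/1503 = 113.04857
  Zone B, Species C: 536×623/1503 = 222.17432
  Zone C, Species A: 471×563/1503 = 176.42914
  Zone C, Species B: 471×317/1503 = 99.33932
  Zone C, Species C: 471×623/1503 = 195.23154
  Zone D, Species A: 157×563/1503 = 58.80971
  Zone D, Species B: 157×317/1503 = 33.11311
  Zone D, Species C: 157×623/1503 = 65.07718
Contributions (O − E)²/E:
  (131 − 126.98403)²/126.98403 = 0.1270
  (26 − 71.49900)²/71.49900 = 28.9537
  (182 − 140.51697)²/140.51697 = 12.2465
  (216 − 200.77711)²/200.77711 = 1.1542
  (201 − 113.04857)²/113.04857 = 68.4259
  (119 − 222.17432)²/222.17432 = 47.9126
  (188 − 176.42914)²/176.42914 = 0.7589
  (57 − 99.33932)²/99.33932 = 18.0454
  (226 − 195.23154)²/195.23154 = 4.8491
  (28 − 58.80971)²/58.80971 = 16.1408
  (33 − 33.11311)²/33.11311 = 0.0004
  (96 − 65.07718)²/65.07718 = 14.6936
χ² = 0.1270 + 28.9537 + 12.2465 + 1.1542 + 68.4259 + 47.9126 + 0.7589 + 18.0454 + 4.8491 + 16.1408 + 0.0004 + 14.6936 = 213.308
df = (4−1)(3−1) = 6. Since 213.308 > 10.645, reject the null hypothesis of independence at α = 0.1.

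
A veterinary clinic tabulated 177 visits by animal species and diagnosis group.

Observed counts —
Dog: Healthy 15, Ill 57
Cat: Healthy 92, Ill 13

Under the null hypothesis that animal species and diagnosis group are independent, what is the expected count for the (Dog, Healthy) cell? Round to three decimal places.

43.525

Row total (Dog) = 72; column total (Healthy) = 107; grand total N = 177.
Expected count = (row total × column total) / N = 72 × 107 / 177 = 43.525.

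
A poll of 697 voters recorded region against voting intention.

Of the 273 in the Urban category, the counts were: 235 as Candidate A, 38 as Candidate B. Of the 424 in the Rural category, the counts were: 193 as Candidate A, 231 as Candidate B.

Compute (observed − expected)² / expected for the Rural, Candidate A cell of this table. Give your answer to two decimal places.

17.43

Row total (Rural) = 424; column total (Candidate A) = 428; N = 697.
Expected count E = 424 × 428 / 697 = 260.362.
Contribution = (O − E)²/E = (193 − 260.362)² / 260.362 = 17.43.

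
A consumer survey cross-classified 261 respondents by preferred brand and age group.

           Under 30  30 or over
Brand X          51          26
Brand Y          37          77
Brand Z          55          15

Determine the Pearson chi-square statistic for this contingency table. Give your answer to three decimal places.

43.009

Row totals: 77, 114, 70. Column totals: 143, 118. Grand total N = 261.
Expected counts (row total × column total / N):
  Brand X, Under 30: 77×143/261 = 42.1877
  Brand X, 30 or over: 77×118/261 = 34.8123
  Brand Y, Under 30: 114×143/261 = 62.4598
  Brand Y, 30 or over: 114×118/261 = 51.5402
  Brand Z, Under 30: 70×143/261 = 38.3525
  Brand Z, 30 or over: 70×118/261 = 31.6475
Contributions (O − E)²/E:
  (51 − 42.1877)²/42.1877 = 1.8407
  (26 − 34.8123)²/34.8123 = 2.2307
  (37 − 62.4598)²/62.4598 = 10.3779
  (77 − 51.5402)²/51.5402 = 12.5766
  (55 − 38.3525)²/38.3525 = 7.2261
  (15 − 31.6475)²/31.6475 = 8.7571
χ² = 1.8407 + 2.2307 + 10.3779 + 12.5766 + 7.2261 + 8.7571 = 43.009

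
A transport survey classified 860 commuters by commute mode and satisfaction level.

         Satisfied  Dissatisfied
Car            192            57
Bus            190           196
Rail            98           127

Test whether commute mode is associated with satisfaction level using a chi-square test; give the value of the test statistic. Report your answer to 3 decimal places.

Row totals: 249, 386, 225. Column totals: 480, 380. Grand total N = 860.
Expected counts (row total × column total / N):
  Car, Satisfied: 249×480/860 = 138.9767
  Car, Dissatisfied: 249×380/860 = 110.0233
  Bus, Satisfied: 386×480/860 = 215.4419
  Bus, Dissatisfied: 386×380/860 = 170.5581
  Rail, Satisfied: 225×480/860 = 125.5814
  Rail, Dissatisfied: 225×380/860 = 99.4186
Contributions (O − E)²/E:
  (192 − 138.9767)²/138.9767 = 20.2298
  (57 − 110.0233)²/110.0233 = 25.5534
  (190 − 215.4419)²/215.4419 = 3.0045
  (196 − 170.5581)²/170.5581 = 3.7951
  (98 − 125.5814)²/125.5814 = 6.0577
  (127 − 99.4186)²/99.4186 = 7.6518
χ² = 20.2298 + 25.5534 + 3.0045 + 3.7951 + 6.0577 + 7.6518 = 66.292

66.292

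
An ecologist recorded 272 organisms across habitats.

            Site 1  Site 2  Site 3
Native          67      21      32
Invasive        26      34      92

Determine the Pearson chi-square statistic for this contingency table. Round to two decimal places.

47.07

Row totals: 120, 152. Column totals: 93, 55, 124. Grand total N = 272.
Expected counts (row total × column total / N):
  Native, Site 1: 120×93/272 = 41.029
  Native, Site 2: 120×55/272 = 24.265
  Native, Site 3: 120×124/272 = 54.706
  Invasive, Site 1: 152×93/272 = 51.971
  Invasive, Site 2: 152×55/272 = 30.735
  Invasive, Site 3: 152×124/272 = 69.294
Contributions (O − E)²/E:
  (67 − 41.029)²/41.029 = 16.4394
  (21 − 24.265)²/24.265 = 0.4393
  (32 − 54.706)²/54.706 = 9.4242
  (26 − 51.971)²/51.971 = 12.9783
  (34 − 30.735)²/30.735 = 0.3468
  (92 − 69.294)²/69.294 = 7.4402
χ² = 16.4394 + 0.4393 + 9.4242 + 12.9783 + 0.3468 + 7.4402 = 47.07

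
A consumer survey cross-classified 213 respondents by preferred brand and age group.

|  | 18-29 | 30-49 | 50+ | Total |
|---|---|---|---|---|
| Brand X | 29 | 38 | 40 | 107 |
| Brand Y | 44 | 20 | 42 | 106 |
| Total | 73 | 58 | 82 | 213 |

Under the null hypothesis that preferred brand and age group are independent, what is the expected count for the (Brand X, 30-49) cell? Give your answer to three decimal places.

29.136

Row total (Brand X) = 107; column total (30-49) = 58; grand total N = 213.
Expected count = (row total × column total) / N = 107 × 58 / 213 = 29.136.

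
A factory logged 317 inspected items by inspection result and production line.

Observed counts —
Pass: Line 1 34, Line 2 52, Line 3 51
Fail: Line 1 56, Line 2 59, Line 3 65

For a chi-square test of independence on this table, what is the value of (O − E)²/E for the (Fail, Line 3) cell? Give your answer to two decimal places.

0.01

Row total (Fail) = 180; column total (Line 3) = 116; N = 317.
Expected count E = 180 × 116 / 317 = 65.868.
Contribution = (O − E)²/E = (65 − 65.868)² / 65.868 = 0.01.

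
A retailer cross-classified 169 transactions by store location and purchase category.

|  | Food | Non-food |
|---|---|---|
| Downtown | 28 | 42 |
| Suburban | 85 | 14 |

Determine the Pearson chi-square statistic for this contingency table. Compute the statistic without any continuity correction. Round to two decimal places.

38.92

Row totals: 70, 99. Column totals: 113, 56. Grand total N = 169.
Expected counts (row total × column total / N):
  Downtown, Food: 70×113/169 = 46.805
  Downtown, Non-food: 70×56/169 = 23.195
  Suburban, Food: 99×113/169 = 66.195
  Suburban, Non-food: 99×56/169 = 32.805
Contributions (O − E)²/E:
  (28 − 46.805)²/46.805 = 7.5553
  (42 − 23.195)²/23.195 = 15.2459
  (85 − 66.195)²/66.195 = 5.3422
  (14 − 32.805)²/32.805 = 10.7797
χ² = 7.5553 + 15.2459 + 5.3422 + 10.7797 = 38.92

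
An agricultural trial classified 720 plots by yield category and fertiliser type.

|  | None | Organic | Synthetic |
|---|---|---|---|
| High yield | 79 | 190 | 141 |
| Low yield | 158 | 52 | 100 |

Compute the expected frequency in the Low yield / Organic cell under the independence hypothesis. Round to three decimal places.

104.194

Row total (Low yield) = 310; column total (Organic) = 242; grand total N = 720.
Expected count = (row total × column total) / N = 310 × 242 / 720 = 104.194.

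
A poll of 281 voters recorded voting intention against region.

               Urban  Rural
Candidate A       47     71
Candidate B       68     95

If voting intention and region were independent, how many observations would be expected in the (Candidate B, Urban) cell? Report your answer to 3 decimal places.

Row total (Candidate B) = 163; column total (Urban) = 115; grand total N = 281.
Expected count = (row total × column total) / N = 163 × 115 / 281 = 66.708.

66.708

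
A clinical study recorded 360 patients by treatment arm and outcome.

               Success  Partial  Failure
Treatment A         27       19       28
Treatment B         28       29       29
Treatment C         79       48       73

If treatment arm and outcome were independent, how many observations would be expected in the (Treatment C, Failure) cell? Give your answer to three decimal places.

72.222

Row total (Treatment C) = 200; column total (Failure) = 130; grand total N = 360.
Expected count = (row total × column total) / N = 200 × 130 / 360 = 72.222.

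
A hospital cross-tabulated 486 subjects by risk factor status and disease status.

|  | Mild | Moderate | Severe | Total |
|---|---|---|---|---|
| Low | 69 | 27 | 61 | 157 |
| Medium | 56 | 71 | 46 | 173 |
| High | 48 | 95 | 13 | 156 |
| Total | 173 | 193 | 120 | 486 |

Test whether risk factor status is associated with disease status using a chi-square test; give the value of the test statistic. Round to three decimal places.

72.264

Grand total N = 486.
Expected counts (row total × column total / N):
  Low, Mild: 157×173/486 = 55.8868
  Low, Moderate: 157×193/486 = 62.3477
  Low, Severe: 157×120/486 = 38.7654
  Medium, Mild: 173×173/486 = 61.5823
  Medium, Moderate: 173×193/486 = 68.7016
  Medium, Severe: 173×120/486 = 42.7160
  High, Mild: 156×173/486 = 55.5309
  High, Moderate: 156×193/486 = 61.9506
  High, Severe: 156×120/486 = 38.5185
Contributions (O − E)²/E:
  (69 − 55.8868)²/55.8868 = 3.0769
  (27 − 62.3477)²/62.3477 = 20.0402
  (61 − 38.7654)²/38.7654 = 12.7531
  (56 − 61.5823)²/61.5823 = 0.5060
  (71 − 68.7016)²/68.7016 = 0.0769
  (46 − 42.7160)²/42.7160 = 0.2525
  (48 − 55.5309)²/55.5309 = 1.0213
  (95 − 61.9506)²/61.9506 = 17.6312
  (13 − 38.5185)²/38.5185 = 16.9060
χ² = 3.0769 + 20.0402 + 12.7531 + 0.5060 + 0.0769 + 0.2525 + 1.0213 + 17.6312 + 16.9060 = 72.264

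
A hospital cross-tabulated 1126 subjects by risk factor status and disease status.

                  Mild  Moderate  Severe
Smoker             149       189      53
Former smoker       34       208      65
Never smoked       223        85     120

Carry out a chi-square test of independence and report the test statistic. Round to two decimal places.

Row totals: 391, 307, 428. Column totals: 406, 482, 238. Grand total N = 1126.
Expected counts (row total × column total / N):
  Smoker, Mild: 391×406/1126 = 140.982
  Smoker, Moderate: 391×482/1126 = 167.373
  Smoker, Severe: 391×238/1126 = 82.645
  Former smoker, Mild: 307×406/1126 = 110.694
  Former smoker, Moderate: 307×482/1126 = 131.416
  Former smoker, Severe: 307×238/1126 = 64.890
  Never smoked, Mild: 428×406/1126 = 154.323
  Never smoked, Moderate: 428×482/1126 = 183.211
  Never smoked, Severe: 428×238/1126 = 90.465
Contributions (O − E)²/E:
  (149 − 140.982)²/140.982 = 0.4560
  (189 − 167.373)²/167.373 = 2.7945
  (53 − 82.645)²/82.645 = 10.6337
  (34 − 110.694)²/110.694 = 53.1372
  (208 − 131.416)²/131.416 = 44.6301
  (65 − 64.890)²/64.890 = 0.0002
  (223 − 154.323)²/154.323 = 30.5627
  (85 − 183.211)²/183.211 = 52.6464
  (120 − 90.465)²/90.465 = 9.6426
χ² = 0.4560 + 2.7945 + 10.6337 + 53.1372 + 44.6301 + 0.0002 + 30.5627 + 52.6464 + 9.6426 = 204.50

204.50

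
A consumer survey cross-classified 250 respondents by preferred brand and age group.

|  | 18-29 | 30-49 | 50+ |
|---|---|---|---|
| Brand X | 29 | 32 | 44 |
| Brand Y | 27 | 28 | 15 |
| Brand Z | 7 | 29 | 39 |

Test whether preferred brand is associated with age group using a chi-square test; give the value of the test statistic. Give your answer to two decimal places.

Row totals: 105, 70, 75. Column totals: 63, 89, 98. Grand total N = 250.
Expected counts (row total × column total / N):
  Brand X, 18-29: 105×63/250 = 26.460
  Brand X, 30-49: 105×89/250 = 37.380
  Brand X, 50+: 105×98/250 = 41.160
  Brand Y, 18-29: 70×63/250 = 17.640
  Brand Y, 30-49: 70×89/250 = 24.920
  Brand Y, 50+: 70×98/250 = 27.440
  Brand Z, 18-29: 75×63/250 = 18.900
  Brand Z, 30-49: 75×89/250 = 26.700
  Brand Z, 50+: 75×98/250 = 29.400
Contributions (O − E)²/E:
  (29 − 26.460)²/26.460 = 0.2438
  (32 − 37.380)²/37.380 = 0.7743
  (44 − 41.160)²/41.160 = 0.1960
  (27 − 17.640)²/17.640 = 4.9665
  (28 − 24.920)²/24.920 = 0.3807
  (15 − 27.440)²/27.440 = 5.6397
  (7 − 18.900)²/18.900 = 7.4926
  (29 − 26.700)²/26.700 = 0.1981
  (39 − 29.400)²/29.400 = 3.1347
χ² = 0.2438 + 0.7743 + 0.1960 + 4.9665 + 0.3807 + 5.6397 + 7.4926 + 0.1981 + 3.1347 = 23.03

23.03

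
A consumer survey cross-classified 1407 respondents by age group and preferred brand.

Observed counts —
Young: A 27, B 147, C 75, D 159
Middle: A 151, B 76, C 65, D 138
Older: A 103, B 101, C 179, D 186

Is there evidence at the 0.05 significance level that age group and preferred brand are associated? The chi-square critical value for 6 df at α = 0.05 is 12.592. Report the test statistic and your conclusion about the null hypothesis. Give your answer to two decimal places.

166.14; reject H₀

Row totals: 408, 430, 569. Column totals: 281, 324, 319, 483. Grand total N = 1407.
Expected counts (row total × column total / N):
  Young, A: 408×281/1407 = 81.484
  Young, B: 408×324/1407 = 93.953
  Young, C: 408×319/1407 = 92.503
  Young, D: 408×483/1407 = 140.060
  Middle, A: 430×281/1407 = 85.878
  Middle, B: 430×324/1407 = 99.019
  Middle, C: 430×319/1407 = 97.491
  Middle, D: 430×483/1407 = 147.612
  Older, A: 569×281/1407 = 113.638
  Older, B: 569×324/1407 = 131.028
  Older, C: 569×319/1407 = 129.006
  Older, D: 569×483/1407 = 195.328
Contributions (O − E)²/E:
  (27 − 81.484)²/81.484 = 36.4305
  (147 − 93.953)²/93.953 = 29.9510
  (75 − 92.503)²/92.503 = 3.3118
  (159 − 140.060)²/140.060 = 2.5612
  (151 − 85.878)²/85.878 = 49.3826
  (76 − 99.019)²/99.019 = 5.3512
  (65 − 97.491)²/97.491 = 10.8283
  (138 − 147.612)²/147.612 = 0.6259
  (103 − 113.638)²/113.638 = 0.9959
  (101 − 131.028)²/131.028 = 6.8816
  (179 − 129.006)²/129.006 = 19.3743
  (186 − 195.328)²/195.328 = 0.4455
χ² = 36.4305 + 29.9510 + 3.3118 + 2.5612 + 49.3826 + 5.3512 + 10.8283 + 0.6259 + 0.9959 + 6.8816 + 19.3743 + 0.4455 = 166.14
df = (3−1)(4−1) = 6. Since 166.14 > 12.592, reject the null hypothesis of independence at α = 0.05.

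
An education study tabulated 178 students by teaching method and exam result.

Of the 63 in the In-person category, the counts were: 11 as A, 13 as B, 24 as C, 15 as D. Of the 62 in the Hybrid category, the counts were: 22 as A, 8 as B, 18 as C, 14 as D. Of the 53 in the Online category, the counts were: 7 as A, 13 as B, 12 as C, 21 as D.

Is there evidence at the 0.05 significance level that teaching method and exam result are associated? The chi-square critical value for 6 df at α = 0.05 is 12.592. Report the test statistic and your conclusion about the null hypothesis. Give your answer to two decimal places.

Row totals: 63, 62, 53. Column totals: 40, 34, 54, 50. Grand total N = 178.
Expected counts (row total × column total / N):
  In-person, A: 63×40/178 = 14.157
  In-person, B: 63×34/178 = 12.034
  In-person, C: 63×54/178 = 19.112
  In-person, D: 63×50/178 = 17.697
  Hybrid, A: 62×40/178 = 13.933
  Hybrid, B: 62×34/178 = 11.843
  Hybrid, C: 62×54/178 = 18.809
  Hybrid, D: 62×50/178 = 17.416
  Online, A: 53×40/178 = 11.910
  Online, B: 53×34/178 = 10.124
  Online, C: 53×54/178 = 16.079
  Online, D: 53×50/178 = 14.888
Contributions (O − E)²/E:
  (11 − 14.157)²/14.157 = 0.7040
  (13 − 12.034)²/12.034 = 0.0775
  (24 − 19.112)²/19.112 = 1.2501
  (15 − 17.697)²/17.697 = 0.4110
  (22 − 13.933)²/13.933 = 4.6707
  (8 − 11.843)²/11.843 = 1.2470
  (18 − 18.809)²/18.809 = 0.0348
  (14 − 17.416)²/17.416 = 0.6700
  (7 − 11.910)²/11.910 = 2.0242
  (13 − 10.124)²/10.124 = 0.8170
  (12 − 16.079)²/16.079 = 1.0348
  (21 − 14.888)²/14.888 = 2.5092
χ² = 0.7040 + 0.0775 + 1.2501 + 0.4110 + 4.6707 + 1.2470 + 0.0348 + 0.6700 + 2.0242 + 0.8170 + 1.0348 + 2.5092 = 15.45
df = (3−1)(4−1) = 6. Since 15.45 > 12.592, reject the null hypothesis of independence at α = 0.05.

15.45; reject H₀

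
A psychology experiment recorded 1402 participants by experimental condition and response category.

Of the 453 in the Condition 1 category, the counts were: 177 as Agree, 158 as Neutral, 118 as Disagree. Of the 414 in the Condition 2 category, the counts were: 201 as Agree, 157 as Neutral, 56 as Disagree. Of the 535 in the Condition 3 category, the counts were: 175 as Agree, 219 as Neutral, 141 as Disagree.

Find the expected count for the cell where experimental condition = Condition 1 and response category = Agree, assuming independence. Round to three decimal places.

178.680

Row total (Condition 1) = 453; column total (Agree) = 553; grand total N = 1402.
Expected count = (row total × column total) / N = 453 × 553 / 1402 = 178.680.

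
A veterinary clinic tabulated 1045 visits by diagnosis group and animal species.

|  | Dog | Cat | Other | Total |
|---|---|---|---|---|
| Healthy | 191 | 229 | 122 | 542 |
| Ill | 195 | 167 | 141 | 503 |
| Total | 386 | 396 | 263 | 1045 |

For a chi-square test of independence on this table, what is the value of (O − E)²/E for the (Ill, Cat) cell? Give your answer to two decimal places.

Row total (Ill) = 503; column total (Cat) = 396; N = 1045.
Expected count E = 503 × 396 / 1045 = 190.611.
Contribution = (O − E)²/E = (167 − 190.611)² / 190.611 = 2.92.

2.92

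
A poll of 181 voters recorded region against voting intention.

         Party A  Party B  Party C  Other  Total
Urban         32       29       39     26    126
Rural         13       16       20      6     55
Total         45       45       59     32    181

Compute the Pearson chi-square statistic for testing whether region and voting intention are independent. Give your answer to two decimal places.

Grand total N = 181.
Expected counts (row total × column total / N):
  Urban, Party A: 126×45/181 = 31.326
  Urban, Party B: 126×45/181 = 31.326
  Urban, Party C: 126×59/181 = 41.072
  Urban, Other: 126×32/181 = 22.276
  Rural, Party A: 55×45/181 = 13.674
  Rural, Party B: 55×45/181 = 13.674
  Rural, Party C: 55×59/181 = 17.928
  Rural, Other: 55×32/181 = 9.724
Contributions (O − E)²/E:
  (32 − 31.326)²/31.326 = 0.0145
  (29 − 31.326)²/31.326 = 0.1727
  (39 − 41.072)²/41.072 = 0.1045
  (26 − 22.276)²/22.276 = 0.6226
  (13 − 13.674)²/13.674 = 0.0332
  (16 − 13.674)²/13.674 = 0.3957
  (20 − 17.928)²/17.928 = 0.2395
  (6 − 9.724)²/9.724 = 1.4262
χ² = 0.0145 + 0.1727 + 0.1045 + 0.6226 + 0.0332 + 0.3957 + 0.2395 + 1.4262 = 3.01

3.01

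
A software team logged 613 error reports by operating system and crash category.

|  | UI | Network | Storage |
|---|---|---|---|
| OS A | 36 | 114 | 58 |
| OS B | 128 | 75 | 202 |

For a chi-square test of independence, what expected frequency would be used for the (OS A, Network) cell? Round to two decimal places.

64.13

Row total (OS A) = 208; column total (Network) = 189; grand total N = 613.
Expected count = (row total × column total) / N = 208 × 189 / 613 = 64.13.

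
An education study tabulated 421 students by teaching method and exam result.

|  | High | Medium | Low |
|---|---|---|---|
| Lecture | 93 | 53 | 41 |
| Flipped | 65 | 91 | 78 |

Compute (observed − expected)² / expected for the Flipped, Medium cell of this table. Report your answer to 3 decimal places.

Row total (Flipped) = 234; column total (Medium) = 144; N = 421.
Expected count E = 234 × 144 / 421 = 80.0380.
Contribution = (O − E)²/E = (91 − 80.0380)² / 80.0380 = 1.501.

1.501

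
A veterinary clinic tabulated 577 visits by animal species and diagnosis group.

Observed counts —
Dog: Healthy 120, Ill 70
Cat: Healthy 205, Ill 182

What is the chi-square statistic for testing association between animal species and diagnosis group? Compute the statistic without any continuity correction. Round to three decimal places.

Row totals: 190, 387. Column totals: 325, 252. Grand total N = 577.
Expected counts (row total × column total / N):
  Dog, Healthy: 190×325/577 = 107.0191
  Dog, Ill: 190×252/577 = 82.9809
  Cat, Healthy: 387×325/577 = 217.9809
  Cat, Ill: 387×252/577 = 169.0191
Contributions (O − E)²/E:
  (120 − 107.0191)²/107.0191 = 1.5745
  (70 − 82.9809)²/82.9809 = 2.0306
  (205 − 217.9809)²/217.9809 = 0.7730
  (182 − 169.0191)²/169.0191 = 0.9970
χ² = 1.5745 + 2.0306 + 0.7730 + 0.9970 = 5.375

5.375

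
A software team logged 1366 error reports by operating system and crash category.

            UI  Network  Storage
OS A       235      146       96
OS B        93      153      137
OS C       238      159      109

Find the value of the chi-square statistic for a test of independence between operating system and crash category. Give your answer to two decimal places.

69.36

Row totals: 477, 383, 506. Column totals: 566, 458, 342. Grand total N = 1366.
Expected counts (row total × column total / N):
  OS A, UI: 477×566/1366 = 197.6442
  OS A, Network: 477×458/1366 = 159.9312
  OS A, Storage: 477×342/1366 = 119.4246
  OS B, UI: 383×566/1366 = 158.6955
  OS B, Network: 383×458/1366 = 128.4143
  OS B, Storage: 383×342/1366 = 95.8902
  OS C, UI: 506×566/1366 = 209.6603
  OS C, Network: 506×458/1366 = 169.6545
  OS C, Storage: 506×342/1366 = 126.6852
Contributions (O − E)²/E:
  (235 − 197.6442)²/197.6442 = 7.0604
  (146 − 159.9312)²/159.9312 = 1.2135
  (96 − 119.4246)²/119.4246 = 4.5946
  (93 − 158.6955)²/158.6955 = 27.1961
  (153 − 128.4143)²/128.4143 = 4.7071
  (137 − 95.8902)²/95.8902 = 17.6245
  (238 − 209.6603)²/209.6603 = 3.8307
  (159 − 169.6545)²/169.6545 = 0.6691
  (109 − 126.6852)²/126.6852 = 2.4688
χ² = 7.0604 + 1.2135 + 4.5946 + 27.1961 + 4.7071 + 17.6245 + 3.8307 + 0.6691 + 2.4688 = 69.36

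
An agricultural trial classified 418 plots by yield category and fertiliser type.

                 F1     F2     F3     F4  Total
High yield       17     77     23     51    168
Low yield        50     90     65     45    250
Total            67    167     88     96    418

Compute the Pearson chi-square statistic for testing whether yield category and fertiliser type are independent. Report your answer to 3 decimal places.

22.465

Grand total N = 418.
Expected counts (row total × column total / N):
  High yield, F1: 168×67/418 = 26.9282
  High yield, F2: 168×167/418 = 67.1196
  High yield, F3: 168×88/418 = 35.3684
  High yield, F4: 168×96/418 = 38.5837
  Low yield, F1: 250×67/418 = 40.0718
  Low yield, F2: 250×167/418 = 99.8804
  Low yield, F3: 250×88/418 = 52.6316
  Low yield, F4: 250×96/418 = 57.4163
Contributions (O − E)²/E:
  (17 − 26.9282)²/26.9282 = 3.6604
  (77 − 67.1196)²/67.1196 = 1.4545
  (23 − 35.3684)²/35.3684 = 4.3253
  (51 − 38.5837)²/38.5837 = 3.9956
  (50 − 40.0718)²/40.0718 = 2.4598
  (90 − 99.8804)²/99.8804 = 0.9774
  (65 − 52.6316)²/52.6316 = 2.9066
  (45 − 57.4163)²/57.4163 = 2.6850
χ² = 3.6604 + 1.4545 + 4.3253 + 3.9956 + 2.4598 + 0.9774 + 2.9066 + 2.6850 = 22.465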